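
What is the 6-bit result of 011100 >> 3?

Original: 011100 (decimal 28)
Shift right by 3 positions
Drop the 3 low bits; fill with zeros on the left
Result: 000011 (decimal 3)
Equivalent: 28 >> 3 = 28 ÷ 2^3 = 3



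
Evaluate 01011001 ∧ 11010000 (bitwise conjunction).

AND: 1 only when both bits are 1
  01011001
& 11010000
----------
  01010000
Decimal: 89 & 208 = 80



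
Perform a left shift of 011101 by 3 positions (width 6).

Original: 011101 (decimal 29)
Shift left by 3 positions
Append 3 zeros on the right and drop the 3 high bits that overflow the 6-bit width
Result: 101000 (decimal 40)
Equivalent: 29 << 3 = 29 × 2^3 = 232, truncated to 6 bits = 40



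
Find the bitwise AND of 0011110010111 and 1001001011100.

AND: 1 only when both bits are 1
  0011110010111
& 1001001011100
---------------
  0001000010100
Decimal: 1943 & 4700 = 532



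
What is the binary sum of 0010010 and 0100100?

Add column by column from the right: bit + bit + carry-in; write the sum mod 2, carry 1 when the sum is 2 or 3.
carry:  0000000
        0010010
+       0100100
---------------
       00110110
(the carry out of the leftmost column, 0, becomes the leading bit)
Decimal check:
  0010010 = 16 + 2 = 18
  0100100 = 32 + 4 = 36
  18 + 36 = 54, and 00110110 = 32 + 16 + 4 + 2 = 54 ✓



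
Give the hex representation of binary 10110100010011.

Group into 4-bit nibbles from right:
  0010 = 2
  1101 = D
  0001 = 1
  0011 = 3
Result: 2D13



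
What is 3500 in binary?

Using repeated division by 2:
3500 ÷ 2 = 1750 remainder 0
1750 ÷ 2 = 875 remainder 0
875 ÷ 2 = 437 remainder 1
437 ÷ 2 = 218 remainder 1
218 ÷ 2 = 109 remainder 0
109 ÷ 2 = 54 remainder 1
54 ÷ 2 = 27 remainder 0
27 ÷ 2 = 13 remainder 1
13 ÷ 2 = 6 remainder 1
6 ÷ 2 = 3 remainder 0
3 ÷ 2 = 1 remainder 1
1 ÷ 2 = 0 remainder 1
Reading remainders bottom to top: 110110101100



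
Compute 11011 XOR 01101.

XOR: 1 when bits differ
  11011
^ 01101
-------
  10110
Decimal: 27 ^ 13 = 22



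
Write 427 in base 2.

Using repeated division by 2:
427 ÷ 2 = 213 remainder 1
213 ÷ 2 = 106 remainder 1
106 ÷ 2 = 53 remainder 0
53 ÷ 2 = 26 remainder 1
26 ÷ 2 = 13 remainder 0
13 ÷ 2 = 6 remainder 1
6 ÷ 2 = 3 remainder 0
3 ÷ 2 = 1 remainder 1
1 ÷ 2 = 0 remainder 1
Reading remainders bottom to top: 110101011



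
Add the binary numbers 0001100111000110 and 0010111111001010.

Add column by column from the right: bit + bit + carry-in; write the sum mod 2, carry 1 when the sum is 2 or 3.
carry:  0111111110011100
        0001100111000110
+       0010111111001010
------------------------
       00100100110010000
(the carry out of the leftmost column, 0, becomes the leading bit)
Decimal check:
  0001100111000110 = 4096 + 2048 + 256 + 128 + 64 + 4 + 2 = 6598
  0010111111001010 = 8192 + 2048 + 1024 + 512 + 256 + 128 + 64 + 8 + 2 = 12234
  6598 + 12234 = 18832, and 00100100110010000 = 16384 + 2048 + 256 + 128 + 16 = 18832 ✓



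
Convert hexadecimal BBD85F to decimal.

Expand by place value (powers of 16):
Digit values: B = 11, D = 13, F = 15
BBD85F = 11 × 16^5 + 11 × 16^4 + 13 × 16^3 + 8 × 16^2 + 5 × 16^1 + 15 × 16^0
= 11 × 1048576 + 11 × 65536 + 13 × 4096 + 8 × 256 + 5 × 16 + 15 × 1
= 11534336 + 720896 + 53248 + 2048 + 80 + 15
= 12310623



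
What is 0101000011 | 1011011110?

OR: 1 when either bit is 1
  0101000011
| 1011011110
------------
  1111011111
Decimal: 323 | 734 = 991



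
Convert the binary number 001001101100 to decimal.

Sum of powers of 2 for each 1-bit:
2^2 + 2^3 + 2^5 + 2^6 + 2^9
= 4 + 8 + 32 + 64 + 512
= 620



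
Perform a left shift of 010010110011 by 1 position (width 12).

Original: 010010110011 (decimal 1203)
Shift left by 1 position
Append 1 zero on the right
Result: 100101100110 (decimal 2406)
Equivalent: 1203 << 1 = 1203 × 2^1 = 2406



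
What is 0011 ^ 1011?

XOR: 1 when bits differ
  0011
^ 1011
------
  1000
Decimal: 3 ^ 11 = 8



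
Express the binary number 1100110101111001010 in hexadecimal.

Group into 4-bit nibbles from right:
  0110 = 6
  0110 = 6
  1011 = B
  1100 = C
  1010 = A
Result: 66BCA



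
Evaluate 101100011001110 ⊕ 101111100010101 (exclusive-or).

XOR: 1 when bits differ
  101100011001110
^ 101111100010101
-----------------
  000011111011011
Decimal: 22734 ^ 24341 = 2011



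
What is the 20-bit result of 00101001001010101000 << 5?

Original: 00101001001010101000 (decimal 168616)
Shift left by 5 positions
Append 5 zeros on the right and drop the 5 high bits that overflow the 20-bit width
Result: 00100101010100000000 (decimal 152832)
Equivalent: 168616 << 5 = 168616 × 2^5 = 5395712, truncated to 20 bits = 152832



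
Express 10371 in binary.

Using repeated division by 2:
10371 ÷ 2 = 5185 remainder 1
5185 ÷ 2 = 2592 remainder 1
2592 ÷ 2 = 1296 remainder 0
1296 ÷ 2 = 648 remainder 0
648 ÷ 2 = 324 remainder 0
324 ÷ 2 = 162 remainder 0
162 ÷ 2 = 81 remainder 0
81 ÷ 2 = 40 remainder 1
40 ÷ 2 = 20 remainder 0
20 ÷ 2 = 10 remainder 0
10 ÷ 2 = 5 remainder 0
5 ÷ 2 = 2 remainder 1
2 ÷ 2 = 1 remainder 0
1 ÷ 2 = 0 remainder 1
Reading remainders bottom to top: 10100010000011



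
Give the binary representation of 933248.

Using repeated division by 2:
933248 ÷ 2 = 466624 remainder 0
466624 ÷ 2 = 233312 remainder 0
233312 ÷ 2 = 116656 remainder 0
116656 ÷ 2 = 58328 remainder 0
58328 ÷ 2 = 29164 remainder 0
29164 ÷ 2 = 14582 remainder 0
14582 ÷ 2 = 7291 remainder 0
7291 ÷ 2 = 3645 remainder 1
3645 ÷ 2 = 1822 remainder 1
1822 ÷ 2 = 911 remainder 0
911 ÷ 2 = 455 remainder 1
455 ÷ 2 = 227 remainder 1
227 ÷ 2 = 113 remainder 1
113 ÷ 2 = 56 remainder 1
56 ÷ 2 = 28 remainder 0
28 ÷ 2 = 14 remainder 0
14 ÷ 2 = 7 remainder 0
7 ÷ 2 = 3 remainder 1
3 ÷ 2 = 1 remainder 1
1 ÷ 2 = 0 remainder 1
Reading remainders bottom to top: 11100011110110000000



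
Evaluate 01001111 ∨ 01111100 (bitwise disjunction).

OR: 1 when either bit is 1
  01001111
| 01111100
----------
  01111111
Decimal: 79 | 124 = 127



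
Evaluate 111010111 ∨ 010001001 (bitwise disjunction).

OR: 1 when either bit is 1
  111010111
| 010001001
-----------
  111011111
Decimal: 471 | 137 = 479



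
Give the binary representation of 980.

Using repeated division by 2:
980 ÷ 2 = 490 remainder 0
490 ÷ 2 = 245 remainder 0
245 ÷ 2 = 122 remainder 1
122 ÷ 2 = 61 remainder 0
61 ÷ 2 = 30 remainder 1
30 ÷ 2 = 15 remainder 0
15 ÷ 2 = 7 remainder 1
7 ÷ 2 = 3 remainder 1
3 ÷ 2 = 1 remainder 1
1 ÷ 2 = 0 remainder 1
Reading remainders bottom to top: 1111010100



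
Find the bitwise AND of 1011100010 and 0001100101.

AND: 1 only when both bits are 1
  1011100010
& 0001100101
------------
  0001100000
Decimal: 738 & 101 = 96



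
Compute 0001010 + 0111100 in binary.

Add column by column from the right: bit + bit + carry-in; write the sum mod 2, carry 1 when the sum is 2 or 3.
carry:  1110000
        0001010
+       0111100
---------------
       01000110
(the carry out of the leftmost column, 0, becomes the leading bit)
Decimal check:
  0001010 = 8 + 2 = 10
  0111100 = 32 + 16 + 8 + 4 = 60
  10 + 60 = 70, and 01000110 = 64 + 4 + 2 = 70 ✓



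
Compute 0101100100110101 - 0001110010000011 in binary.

Method 1 - Direct subtraction (column by column from the right: bit − bit − borrow-in; if negative, add 2 and borrow 1 from the next column):
borrow: 0111100100000100
        0101100100110101
-       0001110010000011
------------------------
        0011110010110010

Method 2 - Add two's complement:
Two's complement of 0001110010000011: invert → 1110001101111100, add 1 → 1110001101111101
  0101100100110101
+ 1110001101111101
------------------
 10011110010110010  (end carry out of the top bit = 1)
Discarding the end carry: 0011110010110010
Decimal check:
  0101100100110101 = 16384 + 4096 + 2048 + 256 + 32 + 16 + 4 + 1 = 22837
  0001110010000011 = 4096 + 2048 + 1024 + 128 + 2 + 1 = 7299
  22837 - 7299 = 15538, and 0011110010110010 = 8192 + 4096 + 2048 + 1024 + 128 + 32 + 16 + 2 = 15538 ✓



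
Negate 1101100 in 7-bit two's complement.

Original (sign bit 1, negative): 1101100
Step 1 - Invert all bits: 0010011
Step 2 - Add 1: 0010100
Verification: 1101100 + 0010100 = 10000000; discarding the end carry (carry out of the top bit) leaves the 7-bit value 0000000, as required for x + (-x)



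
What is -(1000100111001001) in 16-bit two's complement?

Original (sign bit 1, negative): 1000100111001001
Step 1 - Invert all bits: 0111011000110110
Step 2 - Add 1: 0111011000110111
Verification: 1000100111001001 + 0111011000110111 = 10000000000000000; discarding the end carry (carry out of the top bit) leaves the 16-bit value 0000000000000000, as required for x + (-x)



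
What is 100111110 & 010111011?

AND: 1 only when both bits are 1
  100111110
& 010111011
-----------
  000111010
Decimal: 318 & 187 = 58



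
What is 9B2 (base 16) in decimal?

Expand by place value (powers of 16):
Digit values: B = 11
9B2 = 9 × 16^2 + 11 × 16^1 + 2 × 16^0
= 9 × 256 + 11 × 16 + 2 × 1
= 2304 + 176 + 2
= 2482



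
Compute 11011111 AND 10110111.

AND: 1 only when both bits are 1
  11011111
& 10110111
----------
  10010111
Decimal: 223 & 183 = 151



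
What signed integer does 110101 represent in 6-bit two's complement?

Binary: 110101
Sign bit: 1 (negative)
Invert: 001010
Add 1:  001011
Magnitude: 001011 = 8 + 2 + 1 = 11
Value: -11



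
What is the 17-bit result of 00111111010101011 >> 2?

Original: 00111111010101011 (decimal 32427)
Shift right by 2 positions
Drop the 2 low bits; fill with zeros on the left
Result: 00001111110101010 (decimal 8106)
Equivalent: 32427 >> 2 = 32427 ÷ 2^2 = 8106



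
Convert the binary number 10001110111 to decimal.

Sum of powers of 2 for each 1-bit:
2^0 + 2^1 + 2^2 + 2^4 + 2^5 + 2^6 + 2^10
= 1 + 2 + 4 + 16 + 32 + 64 + 1024
= 1143



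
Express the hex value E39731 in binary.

Convert each hex digit to 4 bits:
  E = 1110
  3 = 0011
  9 = 1001
  7 = 0111
  3 = 0011
  1 = 0001
Concatenate: 111000111001011100110001



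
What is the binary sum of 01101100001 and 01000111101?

Add column by column from the right: bit + bit + carry-in; write the sum mod 2, carry 1 when the sum is 2 or 3.
carry:  10011000010
        01101100001
+       01000111101
-------------------
       010110011110
(the carry out of the leftmost column, 0, becomes the leading bit)
Decimal check:
  01101100001 = 512 + 256 + 64 + 32 + 1 = 865
  01000111101 = 512 + 32 + 16 + 8 + 4 + 1 = 573
  865 + 573 = 1438, and 010110011110 = 1024 + 256 + 128 + 16 + 8 + 4 + 2 = 1438 ✓



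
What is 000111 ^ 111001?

XOR: 1 when bits differ
  000111
^ 111001
--------
  111110
Decimal: 7 ^ 57 = 62



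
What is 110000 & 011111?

AND: 1 only when both bits are 1
  110000
& 011111
--------
  010000
Decimal: 48 & 31 = 16



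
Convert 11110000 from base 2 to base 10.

Sum of powers of 2 for each 1-bit:
2^4 + 2^5 + 2^6 + 2^7
= 16 + 32 + 64 + 128
= 240



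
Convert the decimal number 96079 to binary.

Using repeated division by 2:
96079 ÷ 2 = 48039 remainder 1
48039 ÷ 2 = 24019 remainder 1
24019 ÷ 2 = 12009 remainder 1
12009 ÷ 2 = 6004 remainder 1
6004 ÷ 2 = 3002 remainder 0
3002 ÷ 2 = 1501 remainder 0
1501 ÷ 2 = 750 remainder 1
750 ÷ 2 = 375 remainder 0
375 ÷ 2 = 187 remainder 1
187 ÷ 2 = 93 remainder 1
93 ÷ 2 = 46 remainder 1
46 ÷ 2 = 23 remainder 0
23 ÷ 2 = 11 remainder 1
11 ÷ 2 = 5 remainder 1
5 ÷ 2 = 2 remainder 1
2 ÷ 2 = 1 remainder 0
1 ÷ 2 = 0 remainder 1
Reading remainders bottom to top: 10111011101001111



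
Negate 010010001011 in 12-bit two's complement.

Original: 010010001011
Step 1 - Invert all bits: 101101110100
Step 2 - Add 1: 101101110101
Verification: 010010001011 + 101101110101 = 1000000000000; discarding the end carry (carry out of the top bit) leaves the 12-bit value 000000000000, as required for x + (-x)



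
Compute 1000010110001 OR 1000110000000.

OR: 1 when either bit is 1
  1000010110001
| 1000110000000
---------------
  1000110110001
Decimal: 4273 | 4480 = 4529



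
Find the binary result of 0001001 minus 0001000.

Method 1 - Direct subtraction (column by column from the right: bit − bit − borrow-in; if negative, add 2 and borrow 1 from the next column):
borrow: 0000000
        0001001
-       0001000
---------------
        0000001

Method 2 - Add two's complement:
Two's complement of 0001000: invert → 1110111, add 1 → 1111000
  0001001
+ 1111000
---------
 10000001  (end carry out of the top bit = 1)
Discarding the end carry: 0000001
Decimal check:
  0001001 = 8 + 1 = 9
  0001000 = 8
  9 - 8 = 1, and 0000001 = 1 ✓



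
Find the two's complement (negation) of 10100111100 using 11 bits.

Original (sign bit 1, negative): 10100111100
Step 1 - Invert all bits: 01011000011
Step 2 - Add 1: 01011000100
Verification: 10100111100 + 01011000100 = 100000000000; discarding the end carry (carry out of the top bit) leaves the 11-bit value 00000000000, as required for x + (-x)



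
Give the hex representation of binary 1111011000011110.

Group into 4-bit nibbles from right:
  1111 = F
  0110 = 6
  0001 = 1
  1110 = E
Result: F61E



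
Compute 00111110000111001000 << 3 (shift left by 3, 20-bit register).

Original: 00111110000111001000 (decimal 254408)
Shift left by 3 positions
Append 3 zeros on the right and drop the 3 high bits that overflow the 20-bit width
Result: 11110000111001000000 (decimal 986688)
Equivalent: 254408 << 3 = 254408 × 2^3 = 2035264, truncated to 20 bits = 986688



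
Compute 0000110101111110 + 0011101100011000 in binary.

Add column by column from the right: bit + bit + carry-in; write the sum mod 2, carry 1 when the sum is 2 or 3.
carry:  0111111011110000
        0000110101111110
+       0011101100011000
------------------------
       00100100010010110
(the carry out of the leftmost column, 0, becomes the leading bit)
Decimal check:
  0000110101111110 = 2048 + 1024 + 256 + 64 + 32 + 16 + 8 + 4 + 2 = 3454
  0011101100011000 = 8192 + 4096 + 2048 + 512 + 256 + 16 + 8 = 15128
  3454 + 15128 = 18582, and 00100100010010110 = 16384 + 2048 + 128 + 16 + 4 + 2 = 18582 ✓



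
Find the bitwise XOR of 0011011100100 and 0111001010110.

XOR: 1 when bits differ
  0011011100100
^ 0111001010110
---------------
  0100010110010
Decimal: 1764 ^ 3670 = 2226



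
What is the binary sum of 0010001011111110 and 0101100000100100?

Add column by column from the right: bit + bit + carry-in; write the sum mod 2, carry 1 when the sum is 2 or 3.
carry:  0000000111111000
        0010001011111110
+       0101100000100100
------------------------
       00111101100100010
(the carry out of the leftmost column, 0, becomes the leading bit)
Decimal check:
  0010001011111110 = 8192 + 512 + 128 + 64 + 32 + 16 + 8 + 4 + 2 = 8958
  0101100000100100 = 16384 + 4096 + 2048 + 32 + 4 = 22564
  8958 + 22564 = 31522, and 00111101100100010 = 16384 + 8192 + 4096 + 2048 + 512 + 256 + 32 + 2 = 31522 ✓



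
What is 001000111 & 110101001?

AND: 1 only when both bits are 1
  001000111
& 110101001
-----------
  000000001
Decimal: 71 & 425 = 1



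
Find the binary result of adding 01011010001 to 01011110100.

Add column by column from the right: bit + bit + carry-in; write the sum mod 2, carry 1 when the sum is 2 or 3.
carry:  10111100000
        01011010001
+       01011110100
-------------------
       010111000101
(the carry out of the leftmost column, 0, becomes the leading bit)
Decimal check:
  01011010001 = 512 + 128 + 64 + 16 + 1 = 721
  01011110100 = 512 + 128 + 64 + 32 + 16 + 4 = 756
  721 + 756 = 1477, and 010111000101 = 1024 + 256 + 128 + 64 + 4 + 1 = 1477 ✓



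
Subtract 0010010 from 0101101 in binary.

Method 1 - Direct subtraction (column by column from the right: bit − bit − borrow-in; if negative, add 2 and borrow 1 from the next column):
borrow: 0100100
        0101101
-       0010010
---------------
        0011011

Method 2 - Add two's complement:
Two's complement of 0010010: invert → 1101101, add 1 → 1101110
  0101101
+ 1101110
---------
 10011011  (end carry out of the top bit = 1)
Discarding the end carry: 0011011
Decimal check:
  0101101 = 32 + 8 + 4 + 1 = 45
  0010010 = 16 + 2 = 18
  45 - 18 = 27, and 0011011 = 16 + 8 + 2 + 1 = 27 ✓



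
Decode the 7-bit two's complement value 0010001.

Binary: 0010001
Sign bit: 0 (non-negative)
Read directly as an unsigned value:
0010001 = 16 + 1 = 17
Value: 17



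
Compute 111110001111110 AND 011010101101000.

AND: 1 only when both bits are 1
  111110001111110
& 011010101101000
-----------------
  011010001101000
Decimal: 31870 & 13672 = 13416



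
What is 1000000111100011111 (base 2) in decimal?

Sum of powers of 2 for each 1-bit:
2^0 + 2^1 + 2^2 + 2^3 + 2^4 + 2^8 + 2^9 + 2^10 + 2^11 + 2^18
= 1 + 2 + 4 + 8 + 16 + 256 + 512 + 1024 + 2048 + 262144
= 266015



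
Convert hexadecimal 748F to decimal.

Expand by place value (powers of 16):
Digit values: F = 15
748F = 7 × 16^3 + 4 × 16^2 + 8 × 16^1 + 15 × 16^0
= 7 × 4096 + 4 × 256 + 8 × 16 + 15 × 1
= 28672 + 1024 + 128 + 15
= 29839



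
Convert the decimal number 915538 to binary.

Using repeated division by 2:
915538 ÷ 2 = 457769 remainder 0
457769 ÷ 2 = 228884 remainder 1
228884 ÷ 2 = 114442 remainder 0
114442 ÷ 2 = 57221 remainder 0
57221 ÷ 2 = 28610 remainder 1
28610 ÷ 2 = 14305 remainder 0
14305 ÷ 2 = 7152 remainder 1
7152 ÷ 2 = 3576 remainder 0
3576 ÷ 2 = 1788 remainder 0
1788 ÷ 2 = 894 remainder 0
894 ÷ 2 = 447 remainder 0
447 ÷ 2 = 223 remainder 1
223 ÷ 2 = 111 remainder 1
111 ÷ 2 = 55 remainder 1
55 ÷ 2 = 27 remainder 1
27 ÷ 2 = 13 remainder 1
13 ÷ 2 = 6 remainder 1
6 ÷ 2 = 3 remainder 0
3 ÷ 2 = 1 remainder 1
1 ÷ 2 = 0 remainder 1
Reading remainders bottom to top: 11011111100001010010



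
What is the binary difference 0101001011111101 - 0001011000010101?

Method 1 - Direct subtraction (column by column from the right: bit − bit − borrow-in; if negative, add 2 and borrow 1 from the next column):
borrow: 0111100000000000
        0101001011111101
-       0001011000010101
------------------------
        0011110011101000

Method 2 - Add two's complement:
Two's complement of 0001011000010101: invert → 1110100111101010, add 1 → 1110100111101011
  0101001011111101
+ 1110100111101011
------------------
 10011110011101000  (end carry out of the top bit = 1)
Discarding the end carry: 0011110011101000
Decimal check:
  0101001011111101 = 16384 + 4096 + 512 + 128 + 64 + 32 + 16 + 8 + 4 + 1 = 21245
  0001011000010101 = 4096 + 1024 + 512 + 16 + 4 + 1 = 5653
  21245 - 5653 = 15592, and 0011110011101000 = 8192 + 4096 + 2048 + 1024 + 128 + 64 + 32 + 8 = 15592 ✓



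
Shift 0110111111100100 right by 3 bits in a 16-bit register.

Original: 0110111111100100 (decimal 28644)
Shift right by 3 positions
Drop the 3 low bits; fill with zeros on the left
Result: 0000110111111100 (decimal 3580)
Equivalent: 28644 >> 3 = 28644 ÷ 2^3 = 3580



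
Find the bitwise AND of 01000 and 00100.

AND: 1 only when both bits are 1
  01000
& 00100
-------
  00000
Decimal: 8 & 4 = 0



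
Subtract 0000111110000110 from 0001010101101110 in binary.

Method 1 - Direct subtraction (column by column from the right: bit − bit − borrow-in; if negative, add 2 and borrow 1 from the next column):
borrow: 0001111100000000
        0001010101101110
-       0000111110000110
------------------------
        0000010111101000

Method 2 - Add two's complement:
Two's complement of 0000111110000110: invert → 1111000001111001, add 1 → 1111000001111010
  0001010101101110
+ 1111000001111010
------------------
 10000010111101000  (end carry out of the top bit = 1)
Discarding the end carry: 0000010111101000
Decimal check:
  0001010101101110 = 4096 + 1024 + 256 + 64 + 32 + 8 + 4 + 2 = 5486
  0000111110000110 = 2048 + 1024 + 512 + 256 + 128 + 4 + 2 = 3974
  5486 - 3974 = 1512, and 0000010111101000 = 1024 + 256 + 128 + 64 + 32 + 8 = 1512 ✓



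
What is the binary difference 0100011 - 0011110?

Method 1 - Direct subtraction (column by column from the right: bit − bit − borrow-in; if negative, add 2 and borrow 1 from the next column):
borrow: 0111000
        0100011
-       0011110
---------------
        0000101

Method 2 - Add two's complement:
Two's complement of 0011110: invert → 1100001, add 1 → 1100010
  0100011
+ 1100010
---------
 10000101  (end carry out of the top bit = 1)
Discarding the end carry: 0000101
Decimal check:
  0100011 = 32 + 2 + 1 = 35
  0011110 = 16 + 8 + 4 + 2 = 30
  35 - 30 = 5, and 0000101 = 4 + 1 = 5 ✓



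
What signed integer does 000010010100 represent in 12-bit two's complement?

Binary: 000010010100
Sign bit: 0 (non-negative)
Read directly as an unsigned value:
000010010100 = 128 + 16 + 4 = 148
Value: 148



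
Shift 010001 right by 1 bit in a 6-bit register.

Original: 010001 (decimal 17)
Shift right by 1 position
Drop the 1 low bit; fill with zero on the left
Result: 001000 (decimal 8)
Equivalent: 17 >> 1 = 17 ÷ 2^1 = 8



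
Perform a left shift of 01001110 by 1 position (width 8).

Original: 01001110 (decimal 78)
Shift left by 1 position
Append 1 zero on the right
Result: 10011100 (decimal 156)
Equivalent: 78 << 1 = 78 × 2^1 = 156



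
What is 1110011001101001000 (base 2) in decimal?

Sum of powers of 2 for each 1-bit:
2^3 + 2^6 + 2^8 + 2^9 + 2^12 + 2^13 + 2^16 + 2^17 + 2^18
= 8 + 64 + 256 + 512 + 4096 + 8192 + 65536 + 131072 + 262144
= 471880



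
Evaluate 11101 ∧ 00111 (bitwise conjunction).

AND: 1 only when both bits are 1
  11101
& 00111
-------
  00101
Decimal: 29 & 7 = 5



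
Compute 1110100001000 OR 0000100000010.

OR: 1 when either bit is 1
  1110100001000
| 0000100000010
---------------
  1110100001010
Decimal: 7432 | 258 = 7434



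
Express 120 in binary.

Using repeated division by 2:
120 ÷ 2 = 60 remainder 0
60 ÷ 2 = 30 remainder 0
30 ÷ 2 = 15 remainder 0
15 ÷ 2 = 7 remainder 1
7 ÷ 2 = 3 remainder 1
3 ÷ 2 = 1 remainder 1
1 ÷ 2 = 0 remainder 1
Reading remainders bottom to top: 1111000



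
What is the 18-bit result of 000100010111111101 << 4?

Original: 000100010111111101 (decimal 17917)
Shift left by 4 positions
Append 4 zeros on the right and drop the 4 high bits that overflow the 18-bit width
Result: 000101111111010000 (decimal 24528)
Equivalent: 17917 << 4 = 17917 × 2^4 = 286672, truncated to 18 bits = 24528



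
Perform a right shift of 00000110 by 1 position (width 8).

Original: 00000110 (decimal 6)
Shift right by 1 position
Drop the 1 low bit; fill with zero on the left
Result: 00000011 (decimal 3)
Equivalent: 6 >> 1 = 6 ÷ 2^1 = 3



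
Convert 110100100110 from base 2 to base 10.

Sum of powers of 2 for each 1-bit:
2^1 + 2^2 + 2^5 + 2^8 + 2^10 + 2^11
= 2 + 4 + 32 + 256 + 1024 + 2048
= 3366



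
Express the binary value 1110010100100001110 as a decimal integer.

Sum of powers of 2 for each 1-bit:
2^1 + 2^2 + 2^3 + 2^8 + 2^11 + 2^13 + 2^16 + 2^17 + 2^18
= 2 + 4 + 8 + 256 + 2048 + 8192 + 65536 + 131072 + 262144
= 469262



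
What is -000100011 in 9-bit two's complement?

Original: 000100011
Step 1 - Invert all bits: 111011100
Step 2 - Add 1: 111011101
Verification: 000100011 + 111011101 = 1000000000; discarding the end carry (carry out of the top bit) leaves the 9-bit value 000000000, as required for x + (-x)



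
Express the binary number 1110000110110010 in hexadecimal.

Group into 4-bit nibbles from right:
  1110 = E
  0001 = 1
  1011 = B
  0010 = 2
Result: E1B2



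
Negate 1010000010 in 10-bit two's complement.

Original (sign bit 1, negative): 1010000010
Step 1 - Invert all bits: 0101111101
Step 2 - Add 1: 0101111110
Verification: 1010000010 + 0101111110 = 10000000000; discarding the end carry (carry out of the top bit) leaves the 10-bit value 0000000000, as required for x + (-x)



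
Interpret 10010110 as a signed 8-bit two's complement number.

Binary: 10010110
Sign bit: 1 (negative)
Invert: 01101001
Add 1:  01101010
Magnitude: 01101010 = 64 + 32 + 8 + 2 = 106
Value: -106



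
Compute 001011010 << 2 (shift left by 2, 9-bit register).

Original: 001011010 (decimal 90)
Shift left by 2 positions
Append 2 zeros on the right
Result: 101101000 (decimal 360)
Equivalent: 90 << 2 = 90 × 2^2 = 360



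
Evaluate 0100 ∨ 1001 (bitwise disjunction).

OR: 1 when either bit is 1
  0100
| 1001
------
  1101
Decimal: 4 | 9 = 13



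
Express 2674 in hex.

Using repeated division by 16 (digits 10–15 are A–F):
2674 ÷ 16 = 167 remainder 2
167 ÷ 16 = 10 remainder 7
10 ÷ 16 = 0 remainder 10 (A)
Reading remainders bottom to top: A72



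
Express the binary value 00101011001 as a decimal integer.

Sum of powers of 2 for each 1-bit:
2^0 + 2^3 + 2^4 + 2^6 + 2^8
= 1 + 8 + 16 + 64 + 256
= 345



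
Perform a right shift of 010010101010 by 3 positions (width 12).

Original: 010010101010 (decimal 1194)
Shift right by 3 positions
Drop the 3 low bits; fill with zeros on the left
Result: 000010010101 (decimal 149)
Equivalent: 1194 >> 3 = 1194 ÷ 2^3 = 149



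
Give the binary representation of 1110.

Using repeated division by 2:
1110 ÷ 2 = 555 remainder 0
555 ÷ 2 = 277 remainder 1
277 ÷ 2 = 138 remainder 1
138 ÷ 2 = 69 remainder 0
69 ÷ 2 = 34 remainder 1
34 ÷ 2 = 17 remainder 0
17 ÷ 2 = 8 remainder 1
8 ÷ 2 = 4 remainder 0
4 ÷ 2 = 2 remainder 0
2 ÷ 2 = 1 remainder 0
1 ÷ 2 = 0 remainder 1
Reading remainders bottom to top: 10001010110



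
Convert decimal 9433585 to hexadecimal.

Using repeated division by 16 (digits 10–15 are A–F):
9433585 ÷ 16 = 589599 remainder 1
589599 ÷ 16 = 36849 remainder 15 (F)
36849 ÷ 16 = 2303 remainder 1
2303 ÷ 16 = 143 remainder 15 (F)
143 ÷ 16 = 8 remainder 15 (F)
8 ÷ 16 = 0 remainder 8
Reading remainders bottom to top: 8FF1F1



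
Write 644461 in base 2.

Using repeated division by 2:
644461 ÷ 2 = 322230 remainder 1
322230 ÷ 2 = 161115 remainder 0
161115 ÷ 2 = 80557 remainder 1
80557 ÷ 2 = 40278 remainder 1
40278 ÷ 2 = 20139 remainder 0
20139 ÷ 2 = 10069 remainder 1
10069 ÷ 2 = 5034 remainder 1
5034 ÷ 2 = 2517 remainder 0
2517 ÷ 2 = 1258 remainder 1
1258 ÷ 2 = 629 remainder 0
629 ÷ 2 = 314 remainder 1
314 ÷ 2 = 157 remainder 0
157 ÷ 2 = 78 remainder 1
78 ÷ 2 = 39 remainder 0
39 ÷ 2 = 19 remainder 1
19 ÷ 2 = 9 remainder 1
9 ÷ 2 = 4 remainder 1
4 ÷ 2 = 2 remainder 0
2 ÷ 2 = 1 remainder 0
1 ÷ 2 = 0 remainder 1
Reading remainders bottom to top: 10011101010101101101



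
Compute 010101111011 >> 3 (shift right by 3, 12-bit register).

Original: 010101111011 (decimal 1403)
Shift right by 3 positions
Drop the 3 low bits; fill with zeros on the left
Result: 000010101111 (decimal 175)
Equivalent: 1403 >> 3 = 1403 ÷ 2^3 = 175



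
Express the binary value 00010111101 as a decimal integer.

Sum of powers of 2 for each 1-bit:
2^0 + 2^2 + 2^3 + 2^4 + 2^5 + 2^7
= 1 + 4 + 8 + 16 + 32 + 128
= 189



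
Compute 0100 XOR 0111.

XOR: 1 when bits differ
  0100
^ 0111
------
  0011
Decimal: 4 ^ 7 = 3



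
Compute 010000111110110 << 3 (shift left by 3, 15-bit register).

Original: 010000111110110 (decimal 8694)
Shift left by 3 positions
Append 3 zeros on the right and drop the 3 high bits that overflow the 15-bit width
Result: 000111110110000 (decimal 4016)
Equivalent: 8694 << 3 = 8694 × 2^3 = 69552, truncated to 15 bits = 4016



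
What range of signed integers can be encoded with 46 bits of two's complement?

For 46-bit two's complement:
Minimum: -2^45 = -35184372088832
Maximum: 2^45 - 1 = 35184372088831



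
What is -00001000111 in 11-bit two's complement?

Original: 00001000111
Step 1 - Invert all bits: 11110111000
Step 2 - Add 1: 11110111001
Verification: 00001000111 + 11110111001 = 100000000000; discarding the end carry (carry out of the top bit) leaves the 11-bit value 00000000000, as required for x + (-x)



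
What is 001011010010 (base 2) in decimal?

Sum of powers of 2 for each 1-bit:
2^1 + 2^4 + 2^6 + 2^7 + 2^9
= 2 + 16 + 64 + 128 + 512
= 722



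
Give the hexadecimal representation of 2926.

Using repeated division by 16 (digits 10–15 are A–F):
2926 ÷ 16 = 182 remainder 14 (E)
182 ÷ 16 = 11 remainder 6
11 ÷ 16 = 0 remainder 11 (B)
Reading remainders bottom to top: B6E



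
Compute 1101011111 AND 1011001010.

AND: 1 only when both bits are 1
  1101011111
& 1011001010
------------
  1001001010
Decimal: 863 & 714 = 586



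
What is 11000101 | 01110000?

OR: 1 when either bit is 1
  11000101
| 01110000
----------
  11110101
Decimal: 197 | 112 = 245



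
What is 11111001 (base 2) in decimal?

Sum of powers of 2 for each 1-bit:
2^0 + 2^3 + 2^4 + 2^5 + 2^6 + 2^7
= 1 + 8 + 16 + 32 + 64 + 128
= 249



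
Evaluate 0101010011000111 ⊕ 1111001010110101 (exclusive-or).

XOR: 1 when bits differ
  0101010011000111
^ 1111001010110101
------------------
  1010011001110010
Decimal: 21703 ^ 62133 = 42610



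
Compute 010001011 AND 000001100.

AND: 1 only when both bits are 1
  010001011
& 000001100
-----------
  000001000
Decimal: 139 & 12 = 8



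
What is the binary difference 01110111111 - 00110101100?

Method 1 - Direct subtraction (column by column from the right: bit − bit − borrow-in; if negative, add 2 and borrow 1 from the next column):
borrow: 00000000000
        01110111111
-       00110101100
-------------------
        01000010011

Method 2 - Add two's complement:
Two's complement of 00110101100: invert → 11001010011, add 1 → 11001010100
  01110111111
+ 11001010100
-------------
 101000010011  (end carry out of the top bit = 1)
Discarding the end carry: 01000010011
Decimal check:
  01110111111 = 512 + 256 + 128 + 32 + 16 + 8 + 4 + 2 + 1 = 959
  00110101100 = 256 + 128 + 32 + 8 + 4 = 428
  959 - 428 = 531, and 01000010011 = 512 + 16 + 2 + 1 = 531 ✓



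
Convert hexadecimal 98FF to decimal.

Expand by place value (powers of 16):
Digit values: F = 15
98FF = 9 × 16^3 + 8 × 16^2 + 15 × 16^1 + 15 × 16^0
= 9 × 4096 + 8 × 256 + 15 × 16 + 15 × 1
= 36864 + 2048 + 240 + 15
= 39167



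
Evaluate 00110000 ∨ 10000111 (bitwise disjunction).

OR: 1 when either bit is 1
  00110000
| 10000111
----------
  10110111
Decimal: 48 | 135 = 183



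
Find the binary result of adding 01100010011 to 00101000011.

Add column by column from the right: bit + bit + carry-in; write the sum mod 2, carry 1 when the sum is 2 or 3.
carry:  11000000110
        01100010011
+       00101000011
-------------------
       010001010110
(the carry out of the leftmost column, 0, becomes the leading bit)
Decimal check:
  01100010011 = 512 + 256 + 16 + 2 + 1 = 787
  00101000011 = 256 + 64 + 2 + 1 = 323
  787 + 323 = 1110, and 010001010110 = 1024 + 64 + 16 + 4 + 2 = 1110 ✓



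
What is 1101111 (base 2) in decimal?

Sum of powers of 2 for each 1-bit:
2^0 + 2^1 + 2^2 + 2^3 + 2^5 + 2^6
= 1 + 2 + 4 + 8 + 32 + 64
= 111



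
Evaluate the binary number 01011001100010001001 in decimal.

Sum of powers of 2 for each 1-bit:
2^0 + 2^3 + 2^7 + 2^11 + 2^12 + 2^15 + 2^16 + 2^18
= 1 + 8 + 128 + 2048 + 4096 + 32768 + 65536 + 262144
= 366729



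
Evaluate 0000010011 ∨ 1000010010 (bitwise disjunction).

OR: 1 when either bit is 1
  0000010011
| 1000010010
------------
  1000010011
Decimal: 19 | 530 = 531



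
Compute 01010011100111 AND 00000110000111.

AND: 1 only when both bits are 1
  01010011100111
& 00000110000111
----------------
  00000010000111
Decimal: 5351 & 391 = 135



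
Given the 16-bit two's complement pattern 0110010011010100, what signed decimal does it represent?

Binary: 0110010011010100
Sign bit: 0 (non-negative)
Read directly as an unsigned value:
0110010011010100 = 16384 + 8192 + 1024 + 128 + 64 + 16 + 4 = 25812
Value: 25812



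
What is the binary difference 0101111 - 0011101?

Method 1 - Direct subtraction (column by column from the right: bit − bit − borrow-in; if negative, add 2 and borrow 1 from the next column):
borrow: 0100000
        0101111
-       0011101
---------------
        0010010

Method 2 - Add two's complement:
Two's complement of 0011101: invert → 1100010, add 1 → 1100011
  0101111
+ 1100011
---------
 10010010  (end carry out of the top bit = 1)
Discarding the end carry: 0010010
Decimal check:
  0101111 = 32 + 8 + 4 + 2 + 1 = 47
  0011101 = 16 + 8 + 4 + 1 = 29
  47 - 29 = 18, and 0010010 = 16 + 2 = 18 ✓



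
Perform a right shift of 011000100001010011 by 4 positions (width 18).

Original: 011000100001010011 (decimal 100435)
Shift right by 4 positions
Drop the 4 low bits; fill with zeros on the left
Result: 000001100010000101 (decimal 6277)
Equivalent: 100435 >> 4 = 100435 ÷ 2^4 = 6277



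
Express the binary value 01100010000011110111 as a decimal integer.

Sum of powers of 2 for each 1-bit:
2^0 + 2^1 + 2^2 + 2^4 + 2^5 + 2^6 + 2^7 + 2^13 + 2^17 + 2^18
= 1 + 2 + 4 + 16 + 32 + 64 + 128 + 8192 + 131072 + 262144
= 401655



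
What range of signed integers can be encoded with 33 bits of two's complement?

For 33-bit two's complement:
Minimum: -2^32 = -4294967296
Maximum: 2^32 - 1 = 4294967295



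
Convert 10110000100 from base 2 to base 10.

Sum of powers of 2 for each 1-bit:
2^2 + 2^7 + 2^8 + 2^10
= 4 + 128 + 256 + 1024
= 1412



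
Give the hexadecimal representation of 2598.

Using repeated division by 16 (digits 10–15 are A–F):
2598 ÷ 16 = 162 remainder 6
162 ÷ 16 = 10 remainder 2
10 ÷ 16 = 0 remainder 10 (A)
Reading remainders bottom to top: A26



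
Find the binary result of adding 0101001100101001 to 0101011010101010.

Add column by column from the right: bit + bit + carry-in; write the sum mod 2, carry 1 when the sum is 2 or 3.
carry:  1010110001010000
        0101001100101001
+       0101011010101010
------------------------
       01010100111010011
(the carry out of the leftmost column, 0, becomes the leading bit)
Decimal check:
  0101001100101001 = 16384 + 4096 + 512 + 256 + 32 + 8 + 1 = 21289
  0101011010101010 = 16384 + 4096 + 1024 + 512 + 128 + 32 + 8 + 2 = 22186
  21289 + 22186 = 43475, and 01010100111010011 = 32768 + 8192 + 2048 + 256 + 128 + 64 + 16 + 2 + 1 = 43475 ✓



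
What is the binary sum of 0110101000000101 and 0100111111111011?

Add column by column from the right: bit + bit + carry-in; write the sum mod 2, carry 1 when the sum is 2 or 3.
carry:  1001111111111110
        0110101000000101
+       0100111111111011
------------------------
       01011101000000000
(the carry out of the leftmost column, 0, becomes the leading bit)
Decimal check:
  0110101000000101 = 16384 + 8192 + 2048 + 512 + 4 + 1 = 27141
  0100111111111011 = 16384 + 2048 + 1024 + 512 + 256 + 128 + 64 + 32 + 16 + 8 + 2 + 1 = 20475
  27141 + 20475 = 47616, and 01011101000000000 = 32768 + 8192 + 4096 + 2048 + 512 = 47616 ✓



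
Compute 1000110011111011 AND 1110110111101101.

AND: 1 only when both bits are 1
  1000110011111011
& 1110110111101101
------------------
  1000110011101001
Decimal: 36091 & 60909 = 36073



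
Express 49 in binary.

Using repeated division by 2:
49 ÷ 2 = 24 remainder 1
24 ÷ 2 = 12 remainder 0
12 ÷ 2 = 6 remainder 0
6 ÷ 2 = 3 remainder 0
3 ÷ 2 = 1 remainder 1
1 ÷ 2 = 0 remainder 1
Reading remainders bottom to top: 110001



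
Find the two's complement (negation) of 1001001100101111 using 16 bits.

Original (sign bit 1, negative): 1001001100101111
Step 1 - Invert all bits: 0110110011010000
Step 2 - Add 1: 0110110011010001
Verification: 1001001100101111 + 0110110011010001 = 10000000000000000; discarding the end carry (carry out of the top bit) leaves the 16-bit value 0000000000000000, as required for x + (-x)



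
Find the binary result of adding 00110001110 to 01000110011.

Add column by column from the right: bit + bit + carry-in; write the sum mod 2, carry 1 when the sum is 2 or 3.
carry:  00001111100
        00110001110
+       01000110011
-------------------
       001111000001
(the carry out of the leftmost column, 0, becomes the leading bit)
Decimal check:
  00110001110 = 256 + 128 + 8 + 4 + 2 = 398
  01000110011 = 512 + 32 + 16 + 2 + 1 = 563
  398 + 563 = 961, and 001111000001 = 512 + 256 + 128 + 64 + 1 = 961 ✓



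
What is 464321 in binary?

Using repeated division by 2:
464321 ÷ 2 = 232160 remainder 1
232160 ÷ 2 = 116080 remainder 0
116080 ÷ 2 = 58040 remainder 0
58040 ÷ 2 = 29020 remainder 0
29020 ÷ 2 = 14510 remainder 0
14510 ÷ 2 = 7255 remainder 0
7255 ÷ 2 = 3627 remainder 1
3627 ÷ 2 = 1813 remainder 1
1813 ÷ 2 = 906 remainder 1
906 ÷ 2 = 453 remainder 0
453 ÷ 2 = 226 remainder 1
226 ÷ 2 = 113 remainder 0
113 ÷ 2 = 56 remainder 1
56 ÷ 2 = 28 remainder 0
28 ÷ 2 = 14 remainder 0
14 ÷ 2 = 7 remainder 0
7 ÷ 2 = 3 remainder 1
3 ÷ 2 = 1 remainder 1
1 ÷ 2 = 0 remainder 1
Reading remainders bottom to top: 1110001010111000001



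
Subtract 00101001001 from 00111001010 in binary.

Method 1 - Direct subtraction (column by column from the right: bit − bit − borrow-in; if negative, add 2 and borrow 1 from the next column):
borrow: 00000000010
        00111001010
-       00101001001
-------------------
        00010000001

Method 2 - Add two's complement:
Two's complement of 00101001001: invert → 11010110110, add 1 → 11010110111
  00111001010
+ 11010110111
-------------
 100010000001  (end carry out of the top bit = 1)
Discarding the end carry: 00010000001
Decimal check:
  00111001010 = 256 + 128 + 64 + 8 + 2 = 458
  00101001001 = 256 + 64 + 8 + 1 = 329
  458 - 329 = 129, and 00010000001 = 128 + 1 = 129 ✓



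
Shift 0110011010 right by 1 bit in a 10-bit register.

Original: 0110011010 (decimal 410)
Shift right by 1 position
Drop the 1 low bit; fill with zero on the left
Result: 0011001101 (decimal 205)
Equivalent: 410 >> 1 = 410 ÷ 2^1 = 205



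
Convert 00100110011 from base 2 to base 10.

Sum of powers of 2 for each 1-bit:
2^0 + 2^1 + 2^4 + 2^5 + 2^8
= 1 + 2 + 16 + 32 + 256
= 307



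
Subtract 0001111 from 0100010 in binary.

Method 1 - Direct subtraction (column by column from the right: bit − bit − borrow-in; if negative, add 2 and borrow 1 from the next column):
borrow: 0111110
        0100010
-       0001111
---------------
        0010011

Method 2 - Add two's complement:
Two's complement of 0001111: invert → 1110000, add 1 → 1110001
  0100010
+ 1110001
---------
 10010011  (end carry out of the top bit = 1)
Discarding the end carry: 0010011
Decimal check:
  0100010 = 32 + 2 = 34
  0001111 = 8 + 4 + 2 + 1 = 15
  34 - 15 = 19, and 0010011 = 16 + 2 + 1 = 19 ✓



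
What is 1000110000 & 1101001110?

AND: 1 only when both bits are 1
  1000110000
& 1101001110
------------
  1000000000
Decimal: 560 & 846 = 512



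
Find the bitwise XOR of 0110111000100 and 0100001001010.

XOR: 1 when bits differ
  0110111000100
^ 0100001001010
---------------
  0010110001110
Decimal: 3524 ^ 2122 = 1422



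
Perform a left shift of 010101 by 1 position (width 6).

Original: 010101 (decimal 21)
Shift left by 1 position
Append 1 zero on the right
Result: 101010 (decimal 42)
Equivalent: 21 << 1 = 21 × 2^1 = 42



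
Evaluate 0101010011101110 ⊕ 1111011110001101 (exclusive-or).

XOR: 1 when bits differ
  0101010011101110
^ 1111011110001101
------------------
  1010001101100011
Decimal: 21742 ^ 63373 = 41827



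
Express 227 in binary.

Using repeated division by 2:
227 ÷ 2 = 113 remainder 1
113 ÷ 2 = 56 remainder 1
56 ÷ 2 = 28 remainder 0
28 ÷ 2 = 14 remainder 0
14 ÷ 2 = 7 remainder 0
7 ÷ 2 = 3 remainder 1
3 ÷ 2 = 1 remainder 1
1 ÷ 2 = 0 remainder 1
Reading remainders bottom to top: 11100011



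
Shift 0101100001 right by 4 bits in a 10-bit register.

Original: 0101100001 (decimal 353)
Shift right by 4 positions
Drop the 4 low bits; fill with zeros on the left
Result: 0000010110 (decimal 22)
Equivalent: 353 >> 4 = 353 ÷ 2^4 = 22



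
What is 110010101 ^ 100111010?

XOR: 1 when bits differ
  110010101
^ 100111010
-----------
  010101111
Decimal: 405 ^ 314 = 175

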